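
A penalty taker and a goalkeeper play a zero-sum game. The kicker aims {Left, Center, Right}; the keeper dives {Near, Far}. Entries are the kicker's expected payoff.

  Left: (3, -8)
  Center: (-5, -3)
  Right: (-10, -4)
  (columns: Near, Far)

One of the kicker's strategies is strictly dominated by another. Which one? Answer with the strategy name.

Center gives a strictly higher payoff than Right against every column: -5 > -10, -3 > -4.
So Right is strictly dominated and the kicker never plays it.

Right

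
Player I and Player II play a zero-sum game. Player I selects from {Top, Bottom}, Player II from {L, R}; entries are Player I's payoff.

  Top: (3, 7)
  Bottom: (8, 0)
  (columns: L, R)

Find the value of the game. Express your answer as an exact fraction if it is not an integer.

Row minima: Top → 3, Bottom → 0; maximin = 3.
Column maxima: L → 8, R → 7; minimax = 7.
3 ≠ 7, so there is no saddle point; optimal play is mixed.
Let Player I play Top with probability p. Expected payoff against L: 3p + 8(1−p) = −5p + 8; against R: 7p + 0(1−p) = 7p.
Setting these equal: −5p + 8 = 7p ⇒ −12p = -8 ⇒ p = 2/3, and the value is (-5)·(2/3) + 8 = 14/3.
For Player II: with q = P(L), equating Top's and Bottom's payoffs gives −4q + 7 = 8q ⇒ q = 7/12.

14/3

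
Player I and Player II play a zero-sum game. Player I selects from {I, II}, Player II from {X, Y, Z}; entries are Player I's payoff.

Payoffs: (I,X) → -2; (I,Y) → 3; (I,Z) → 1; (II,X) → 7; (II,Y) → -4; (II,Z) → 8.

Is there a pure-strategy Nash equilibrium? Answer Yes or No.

Row minima: I → -2, II → -4; maximin = -2.
Column maxima: X → 7, Y → 3, Z → 8; minimax = 3.
-2 ≠ 3, so no pure-strategy equilibrium exists.

No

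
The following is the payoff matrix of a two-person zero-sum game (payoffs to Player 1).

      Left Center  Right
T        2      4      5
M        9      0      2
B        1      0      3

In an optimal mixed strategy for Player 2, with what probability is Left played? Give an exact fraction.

4/11

Row minima: T → 2, M → 0, B → 0; maximin = 2.
Column maxima: Left → 9, Center → 4, Right → 5; minimax = 4.
2 ≠ 4, so there is no saddle point; optimal play is mixed.
B is strictly dominated by T, so Player 1 never plays it.
Right is strictly dominated by Center (it gives Player 1 strictly more in every row), so Player 2 never plays it.
On the remaining 2×2 (T, M vs Left, Center):
Let Player 1 play T with probability p. Expected payoff against Left: 2p + 9(1−p) = −7p + 9; against Center: 4p + 0(1−p) = 4p.
Setting these equal: −7p + 9 = 4p ⇒ −11p = -9 ⇒ p = 9/11, and the value is (-7)·(9/11) + 9 = 36/11.
For Player 2: with q = P(Left), equating T's and M's payoffs gives −2q + 4 = 9q ⇒ q = 4/11.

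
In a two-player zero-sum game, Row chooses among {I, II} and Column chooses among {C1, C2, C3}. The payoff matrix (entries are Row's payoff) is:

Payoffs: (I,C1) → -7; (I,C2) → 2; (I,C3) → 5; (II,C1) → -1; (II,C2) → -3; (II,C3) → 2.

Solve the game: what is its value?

Row minima: I → -7, II → -3; maximin = -3.
Column maxima: C1 → -1, C2 → 2, C3 → 5; minimax = -1.
-3 ≠ -1, so there is no saddle point; optimal play is mixed.
C3 is strictly dominated by C1 (it gives Row strictly more in every row), so Column never plays it.
On the remaining 2×2 (I, II vs C1, C2):
Let Row play I with probability p. Expected payoff against C1: (-7)p + (-1)(1−p) = −6p − 1; against C2: 2p + (-3)(1−p) = 5p − 3.
Setting these equal: −6p − 1 = 5p − 3 ⇒ −11p = -2 ⇒ p = 2/11, and the value is (-6)·(2/11) − 1 = -23/11.
For Column: with q = P(C1), equating I's and II's payoffs gives −9q + 2 = 2q − 3 ⇒ q = 5/11.

-23/11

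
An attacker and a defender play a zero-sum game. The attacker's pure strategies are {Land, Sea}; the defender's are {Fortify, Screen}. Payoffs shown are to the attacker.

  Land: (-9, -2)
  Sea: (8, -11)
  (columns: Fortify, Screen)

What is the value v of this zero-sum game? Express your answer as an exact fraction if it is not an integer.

-115/26

Row minima: Land → -9, Sea → -11; maximin = -9.
Column maxima: Fortify → 8, Screen → -2; minimax = -2.
-9 ≠ -2, so there is no saddle point; optimal play is mixed.
Let the attacker play Land with probability p. Expected payoff against Fortify: (-9)p + 8(1−p) = −17p + 8; against Screen: (-2)p + (-11)(1−p) = 9p − 11.
Setting these equal: −17p + 8 = 9p − 11 ⇒ −26p = -19 ⇒ p = 19/26, and the value is (-17)·(19/26) + 8 = -115/26.
For the defender: with q = P(Fortify), equating Land's and Sea's payoffs gives −7q − 2 = 19q − 11 ⇒ q = 9/26.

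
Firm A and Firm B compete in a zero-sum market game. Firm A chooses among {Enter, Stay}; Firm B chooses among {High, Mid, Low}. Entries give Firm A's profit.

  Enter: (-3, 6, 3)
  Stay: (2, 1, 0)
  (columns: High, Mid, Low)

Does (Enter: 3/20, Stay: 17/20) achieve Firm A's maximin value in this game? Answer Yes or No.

Against High this mix gives (3/20)·(-3) + (17/20)·2 = 5/4.
Against Mid this mix gives (3/20)·6 + (17/20)·1 = 7/4.
Against Low this mix gives (3/20)·3 + (17/20)·0 = 9/20.
Firm B will play Low, holding Firm A to 9/20. Shifting weight toward the row that does better against Low would raise this floor (the equalizing mix achieves 3/4 against both Low and High), so the proposed strategy is not optimal.

No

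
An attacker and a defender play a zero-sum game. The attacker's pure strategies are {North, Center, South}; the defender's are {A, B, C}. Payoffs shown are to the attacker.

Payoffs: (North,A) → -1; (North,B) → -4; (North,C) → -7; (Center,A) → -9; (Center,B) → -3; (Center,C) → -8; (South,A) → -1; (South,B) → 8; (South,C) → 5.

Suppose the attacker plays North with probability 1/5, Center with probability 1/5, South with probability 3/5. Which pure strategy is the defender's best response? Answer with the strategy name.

If the defender plays A, the attacker's expected payoff is (1/5)·(-1) + (1/5)·(-9) + (3/5)·(-1) = -13/5.
If the defender plays B, the attacker's expected payoff is (1/5)·(-4) + (1/5)·(-3) + (3/5)·8 = 17/5.
If the defender plays C, the attacker's expected payoff is (1/5)·(-7) + (1/5)·(-8) + (3/5)·5 = 0.
The defender minimizes the attacker's payoff; the smallest is -13/5, so the best response is A.

A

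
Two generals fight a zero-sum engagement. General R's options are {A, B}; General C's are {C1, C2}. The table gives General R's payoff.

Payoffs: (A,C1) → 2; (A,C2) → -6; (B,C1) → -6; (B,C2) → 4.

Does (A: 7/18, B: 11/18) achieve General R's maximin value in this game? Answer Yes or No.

No

Against C1 this mix gives (7/18)·2 + (11/18)·(-6) = -26/9.
Against C2 this mix gives (7/18)·(-6) + (11/18)·4 = 1/9.
General C will play C1, holding General R to -26/9. Shifting weight toward the row that does better against C1 would raise this floor (the equalizing mix achieves -14/9 against both C1 and C2), so the proposed strategy is not optimal.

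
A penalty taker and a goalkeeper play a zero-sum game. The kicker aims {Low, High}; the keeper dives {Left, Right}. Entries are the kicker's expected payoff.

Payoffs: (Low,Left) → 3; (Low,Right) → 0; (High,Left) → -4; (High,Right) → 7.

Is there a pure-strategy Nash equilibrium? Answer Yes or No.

No

Row minima: Low → 0, High → -4; maximin = 0.
Column maxima: Left → 3, Right → 7; minimax = 3.
0 ≠ 3, so no pure-strategy equilibrium exists.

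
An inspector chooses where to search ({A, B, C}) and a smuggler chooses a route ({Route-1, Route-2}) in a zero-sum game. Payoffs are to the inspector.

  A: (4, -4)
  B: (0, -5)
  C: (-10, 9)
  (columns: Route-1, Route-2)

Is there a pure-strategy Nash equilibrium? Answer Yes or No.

Row minima: A → -4, B → -5, C → -10; maximin = -4.
Column maxima: Route-1 → 4, Route-2 → 9; minimax = 4.
-4 ≠ 4, so no pure-strategy equilibrium exists.

No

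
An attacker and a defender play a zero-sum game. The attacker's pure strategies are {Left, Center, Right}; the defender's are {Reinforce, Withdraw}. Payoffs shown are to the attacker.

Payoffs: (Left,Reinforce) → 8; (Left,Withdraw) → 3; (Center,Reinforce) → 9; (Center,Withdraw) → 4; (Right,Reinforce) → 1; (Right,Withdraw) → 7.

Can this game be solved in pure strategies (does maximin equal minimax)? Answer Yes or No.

No

Row minima: Left → 3, Center → 4, Right → 1; maximin = 4.
Column maxima: Reinforce → 9, Withdraw → 7; minimax = 7.
4 ≠ 7, so no pure-strategy equilibrium exists.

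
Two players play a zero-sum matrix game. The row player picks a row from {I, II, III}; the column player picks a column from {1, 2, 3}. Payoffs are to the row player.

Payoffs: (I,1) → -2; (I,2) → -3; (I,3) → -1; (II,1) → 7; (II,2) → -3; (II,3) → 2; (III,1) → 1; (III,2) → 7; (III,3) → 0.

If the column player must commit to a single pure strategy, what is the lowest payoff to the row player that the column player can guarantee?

2

Column maxima: 1 → 7, 2 → 7, 3 → 2.
The smallest of these is 2.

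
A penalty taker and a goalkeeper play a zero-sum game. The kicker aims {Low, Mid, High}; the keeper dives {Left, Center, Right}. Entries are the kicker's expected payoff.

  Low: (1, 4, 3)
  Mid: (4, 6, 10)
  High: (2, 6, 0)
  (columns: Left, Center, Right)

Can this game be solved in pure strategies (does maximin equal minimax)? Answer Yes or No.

Row minima: Low → 1, Mid → 4, High → 0; maximin = 4.
Column maxima: Left → 4, Center → 6, Right → 10; minimax = 4.
maximin = minimax = 4, so a saddle point exists.

Yes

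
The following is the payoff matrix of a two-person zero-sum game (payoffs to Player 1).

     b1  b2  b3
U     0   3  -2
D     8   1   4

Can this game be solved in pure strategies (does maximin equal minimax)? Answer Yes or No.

No

Row minima: U → -2, D → 1; maximin = 1.
Column maxima: b1 → 8, b2 → 3, b3 → 4; minimax = 3.
1 ≠ 3, so no pure-strategy equilibrium exists.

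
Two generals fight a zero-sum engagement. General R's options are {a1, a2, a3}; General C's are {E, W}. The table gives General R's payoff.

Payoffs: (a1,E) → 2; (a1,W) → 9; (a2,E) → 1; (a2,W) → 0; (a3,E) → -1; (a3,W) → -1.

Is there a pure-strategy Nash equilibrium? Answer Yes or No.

Yes

Row minima: a1 → 2, a2 → 0, a3 → -1; maximin = 2.
Column maxima: E → 2, W → 9; minimax = 2.
maximin = minimax = 2, so a saddle point exists.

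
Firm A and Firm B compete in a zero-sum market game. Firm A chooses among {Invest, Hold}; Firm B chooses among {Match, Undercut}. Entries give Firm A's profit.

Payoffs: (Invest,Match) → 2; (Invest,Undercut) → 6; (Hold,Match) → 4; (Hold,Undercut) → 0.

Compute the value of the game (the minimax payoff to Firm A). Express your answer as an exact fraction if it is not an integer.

Row minima: Invest → 2, Hold → 0; maximin = 2.
Column maxima: Match → 4, Undercut → 6; minimax = 4.
2 ≠ 4, so there is no saddle point; optimal play is mixed.
Let Firm A play Invest with probability p. Expected payoff against Match: 2p + 4(1−p) = −2p + 4; against Undercut: 6p + 0(1−p) = 6p.
Setting these equal: −2p + 4 = 6p ⇒ −8p = -4 ⇒ p = 1/2, and the value is (-2)·(1/2) + 4 = 3.
For Firm B: with q = P(Match), equating Invest's and Hold's payoffs gives −4q + 6 = 4q ⇒ q = 3/4.

3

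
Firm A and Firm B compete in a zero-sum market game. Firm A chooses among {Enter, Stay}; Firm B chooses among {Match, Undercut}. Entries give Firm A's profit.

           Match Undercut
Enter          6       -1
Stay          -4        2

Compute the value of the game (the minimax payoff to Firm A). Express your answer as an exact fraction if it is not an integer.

Row minima: Enter → -1, Stay → -4; maximin = -1.
Column maxima: Match → 6, Undercut → 2; minimax = 2.
-1 ≠ 2, so there is no saddle point; optimal play is mixed.
Let Firm A play Enter with probability p. Expected payoff against Match: 6p + (-4)(1−p) = 10p − 4; against Undercut: (-1)p + 2(1−p) = −3p + 2.
Setting these equal: 10p − 4 = −3p + 2 ⇒ 13p = 6 ⇒ p = 6/13, and the value is (10)·(6/13) − 4 = 8/13.
For Firm B: with q = P(Match), equating Enter's and Stay's payoffs gives 7q − 1 = −6q + 2 ⇒ q = 3/13.

8/13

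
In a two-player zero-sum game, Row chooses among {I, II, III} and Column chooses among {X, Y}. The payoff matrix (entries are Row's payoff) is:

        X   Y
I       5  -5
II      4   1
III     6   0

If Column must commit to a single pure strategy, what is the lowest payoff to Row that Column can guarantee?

Column maxima: X → 6, Y → 1.
The smallest of these is 1.

1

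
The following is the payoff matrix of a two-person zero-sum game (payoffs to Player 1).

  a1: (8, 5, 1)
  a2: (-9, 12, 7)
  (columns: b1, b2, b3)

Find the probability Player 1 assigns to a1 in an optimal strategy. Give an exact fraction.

Row minima: a1 → 1, a2 → -9; maximin = 1.
Column maxima: b1 → 8, b2 → 12, b3 → 7; minimax = 7.
1 ≠ 7, so there is no saddle point; optimal play is mixed.
b2 is strictly dominated by b3 (it gives Player 1 strictly more in every row), so Player 2 never plays it.
On the remaining 2×2 (a1, a2 vs b1, b3):
Let Player 1 play a1 with probability p. Expected payoff against b1: 8p + (-9)(1−p) = 17p − 9; against b3: 1p + 7(1−p) = −6p + 7.
Setting these equal: 17p − 9 = −6p + 7 ⇒ 23p = 16 ⇒ p = 16/23, and the value is (17)·(16/23) − 9 = 65/23.
For Player 2: with q = P(b1), equating a1's and a2's payoffs gives 7q + 1 = −16q + 7 ⇒ q = 6/23.

16/23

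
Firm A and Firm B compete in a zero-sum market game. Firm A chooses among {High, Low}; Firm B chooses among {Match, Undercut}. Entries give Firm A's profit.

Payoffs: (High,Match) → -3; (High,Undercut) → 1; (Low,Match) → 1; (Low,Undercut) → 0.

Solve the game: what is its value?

1/5

Row minima: High → -3, Low → 0; maximin = 0.
Column maxima: Match → 1, Undercut → 1; minimax = 1.
0 ≠ 1, so there is no saddle point; optimal play is mixed.
Let Firm A play High with probability p. Expected payoff against Match: (-3)p + 1(1−p) = −4p + 1; against Undercut: 1p + 0(1−p) = p.
Setting these equal: −4p + 1 = p ⇒ −5p = -1 ⇒ p = 1/5, and the value is (-4)·(1/5) + 1 = 1/5.
For Firm B: with q = P(Match), equating High's and Low's payoffs gives −4q + 1 = q ⇒ q = 1/5.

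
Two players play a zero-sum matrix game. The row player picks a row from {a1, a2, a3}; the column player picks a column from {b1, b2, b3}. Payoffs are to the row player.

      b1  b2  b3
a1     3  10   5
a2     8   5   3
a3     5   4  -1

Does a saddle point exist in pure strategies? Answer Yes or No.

No

Row minima: a1 → 3, a2 → 3, a3 → -1; maximin = 3.
Column maxima: b1 → 8, b2 → 10, b3 → 5; minimax = 5.
3 ≠ 5, so no pure-strategy equilibrium exists.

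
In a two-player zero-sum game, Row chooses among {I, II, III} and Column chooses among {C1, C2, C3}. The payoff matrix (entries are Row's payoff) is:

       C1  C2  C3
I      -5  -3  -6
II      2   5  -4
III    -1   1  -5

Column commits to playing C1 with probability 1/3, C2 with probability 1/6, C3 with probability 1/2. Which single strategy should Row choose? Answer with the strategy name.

Expected payoff of I: (1/3)·(-5) + (1/6)·(-3) + (1/2)·(-6) = -31/6.
Expected payoff of II: (1/3)·2 + (1/6)·5 + (1/2)·(-4) = -1/2.
Expected payoff of III: (1/3)·(-1) + (1/6)·1 + (1/2)·(-5) = -8/3.
The largest is -1/2, so Row's best response is II.

II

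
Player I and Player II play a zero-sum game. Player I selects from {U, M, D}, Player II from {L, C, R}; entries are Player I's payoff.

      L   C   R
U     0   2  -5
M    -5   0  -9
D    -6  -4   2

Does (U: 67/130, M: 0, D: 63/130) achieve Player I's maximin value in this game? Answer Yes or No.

Against L this mix gives (67/130)·0 + (63/130)·(-6) = -189/65.
Against C this mix gives (67/130)·2 + (63/130)·(-4) = -59/65.
Against R this mix gives (67/130)·(-5) + (63/130)·2 = -209/130.
Player II will play L, holding Player I to -189/65. Shifting weight toward the row that does better against L would raise this floor (the equalizing mix achieves -30/13 against both L and R), so the proposed strategy is not optimal.

No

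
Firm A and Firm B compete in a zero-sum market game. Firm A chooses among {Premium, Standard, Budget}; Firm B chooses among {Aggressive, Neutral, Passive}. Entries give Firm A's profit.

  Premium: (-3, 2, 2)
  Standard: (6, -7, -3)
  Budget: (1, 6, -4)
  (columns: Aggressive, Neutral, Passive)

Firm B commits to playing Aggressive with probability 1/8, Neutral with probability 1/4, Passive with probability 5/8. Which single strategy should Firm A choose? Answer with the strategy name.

Premium

Expected payoff of Premium: (1/8)·(-3) + (1/4)·2 + (5/8)·2 = 11/8.
Expected payoff of Standard: (1/8)·6 + (1/4)·(-7) + (5/8)·(-3) = -23/8.
Expected payoff of Budget: (1/8)·1 + (1/4)·6 + (5/8)·(-4) = -7/8.
The largest is 11/8, so Firm A's best response is Premium.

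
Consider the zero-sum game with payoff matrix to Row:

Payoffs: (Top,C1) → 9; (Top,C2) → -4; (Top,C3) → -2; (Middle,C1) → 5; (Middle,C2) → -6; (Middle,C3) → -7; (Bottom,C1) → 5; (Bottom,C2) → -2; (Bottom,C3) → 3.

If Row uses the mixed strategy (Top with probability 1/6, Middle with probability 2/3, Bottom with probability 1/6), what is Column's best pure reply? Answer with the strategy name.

If Column plays C1, Row's expected payoff is (1/6)·9 + (2/3)·5 + (1/6)·5 = 17/3.
If Column plays C2, Row's expected payoff is (1/6)·(-4) + (2/3)·(-6) + (1/6)·(-2) = -5.
If Column plays C3, Row's expected payoff is (1/6)·(-2) + (2/3)·(-7) + (1/6)·3 = -9/2.
Column minimizes Row's payoff; the smallest is -5, so the best response is C2.

C2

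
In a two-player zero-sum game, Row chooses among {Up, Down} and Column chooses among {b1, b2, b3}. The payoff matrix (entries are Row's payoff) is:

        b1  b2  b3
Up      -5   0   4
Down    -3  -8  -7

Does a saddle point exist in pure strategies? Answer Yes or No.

Row minima: Up → -5, Down → -8; maximin = -5.
Column maxima: b1 → -3, b2 → 0, b3 → 4; minimax = -3.
-5 ≠ -3, so no pure-strategy equilibrium exists.

No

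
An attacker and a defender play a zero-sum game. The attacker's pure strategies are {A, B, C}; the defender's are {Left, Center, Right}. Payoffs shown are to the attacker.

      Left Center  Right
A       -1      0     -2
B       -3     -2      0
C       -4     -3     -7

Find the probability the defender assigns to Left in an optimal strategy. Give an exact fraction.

Row minima: A → -2, B → -3, C → -7; maximin = -2.
Column maxima: Left → -1, Center → 0, Right → 0; minimax = -1.
-2 ≠ -1, so there is no saddle point; optimal play is mixed.
C is strictly dominated by A, so the attacker never plays it.
Center is strictly dominated by Left (it gives the attacker strictly more in every row), so the defender never plays it.
On the remaining 2×2 (A, B vs Left, Right):
Let the attacker play A with probability p. Expected payoff against Left: (-1)p + (-3)(1−p) = 2p − 3; against Right: (-2)p + 0(1−p) = −2p.
Setting these equal: 2p − 3 = −2p ⇒ 4p = 3 ⇒ p = 3/4, and the value is (2)·(3/4) − 3 = -3/2.
For the defender: with q = P(Left), equating A's and B's payoffs gives q − 2 = −3q ⇒ q = 1/2.

1/2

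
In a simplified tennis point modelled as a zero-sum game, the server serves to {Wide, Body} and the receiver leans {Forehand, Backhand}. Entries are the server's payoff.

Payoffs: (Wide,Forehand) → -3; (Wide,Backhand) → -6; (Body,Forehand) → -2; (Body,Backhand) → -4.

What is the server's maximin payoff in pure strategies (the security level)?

Row minima: Wide → -6, Body → -4.
The best of these is -4.

-4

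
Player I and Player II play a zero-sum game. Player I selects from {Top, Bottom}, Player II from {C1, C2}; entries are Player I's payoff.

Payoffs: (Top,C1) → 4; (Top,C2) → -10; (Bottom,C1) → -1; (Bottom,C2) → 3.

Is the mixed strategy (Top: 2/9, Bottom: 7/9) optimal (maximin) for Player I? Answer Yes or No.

Yes

Against C1 this mix gives (2/9)·4 + (7/9)·(-1) = 1/9.
Against C2 this mix gives (2/9)·(-10) + (7/9)·3 = 1/9.
All of Player II's active replies (C1, C2) yield 1/9, and no column does worse for Player I. The mix makes Player II indifferent and guarantees 1/9, so it is optimal.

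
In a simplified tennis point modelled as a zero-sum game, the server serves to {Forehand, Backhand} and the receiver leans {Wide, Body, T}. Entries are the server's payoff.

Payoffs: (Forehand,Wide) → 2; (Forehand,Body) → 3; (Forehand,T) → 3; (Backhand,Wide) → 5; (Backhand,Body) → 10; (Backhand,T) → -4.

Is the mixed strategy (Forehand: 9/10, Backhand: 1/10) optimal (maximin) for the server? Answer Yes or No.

Yes

Against Wide this mix gives (9/10)·2 + (1/10)·5 = 23/10.
Against Body this mix gives (9/10)·3 + (1/10)·10 = 37/10.
Against T this mix gives (9/10)·3 + (1/10)·(-4) = 23/10.
All of the receiver's active replies (Wide, T) yield 23/10, and no column does worse for the server. The mix makes the receiver indifferent and guarantees 23/10, so it is optimal.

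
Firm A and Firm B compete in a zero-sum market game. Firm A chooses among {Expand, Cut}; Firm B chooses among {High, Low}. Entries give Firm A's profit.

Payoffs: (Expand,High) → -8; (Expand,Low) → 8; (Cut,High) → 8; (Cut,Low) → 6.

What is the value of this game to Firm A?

Row minima: Expand → -8, Cut → 6; maximin = 6.
Column maxima: High → 8, Low → 8; minimax = 8.
6 ≠ 8, so there is no saddle point; optimal play is mixed.
Let Firm A play Expand with probability p. Expected payoff against High: (-8)p + 8(1−p) = −16p + 8; against Low: 8p + 6(1−p) = 2p + 6.
Setting these equal: −16p + 8 = 2p + 6 ⇒ −18p = -2 ⇒ p = 1/9, and the value is (-16)·(1/9) + 8 = 56/9.
For Firm B: with q = P(High), equating Expand's and Cut's payoffs gives −16q + 8 = 2q + 6 ⇒ q = 1/9.

56/9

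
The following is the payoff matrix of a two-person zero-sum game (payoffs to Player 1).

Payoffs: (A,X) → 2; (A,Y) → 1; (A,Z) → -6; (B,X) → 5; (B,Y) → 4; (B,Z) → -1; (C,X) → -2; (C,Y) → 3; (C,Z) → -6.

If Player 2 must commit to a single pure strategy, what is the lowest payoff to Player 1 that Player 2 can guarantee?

-1

Column maxima: X → 5, Y → 4, Z → -1.
The smallest of these is -1.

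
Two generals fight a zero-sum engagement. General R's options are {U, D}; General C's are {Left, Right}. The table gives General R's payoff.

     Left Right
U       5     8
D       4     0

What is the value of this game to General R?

5

Row minima: U → 5, D → 0; maximin = 5.
Column maxima: Left → 5, Right → 8; minimax = 5.
Since maximin = minimax = 5, there is a saddle point and the value is 5.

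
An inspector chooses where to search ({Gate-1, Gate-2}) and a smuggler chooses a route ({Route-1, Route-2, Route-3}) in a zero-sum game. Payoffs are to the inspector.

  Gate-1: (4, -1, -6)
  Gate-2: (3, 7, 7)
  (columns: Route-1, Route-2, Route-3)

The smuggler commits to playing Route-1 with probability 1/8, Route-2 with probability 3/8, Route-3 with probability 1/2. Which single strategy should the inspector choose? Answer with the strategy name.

Gate-2

Expected payoff of Gate-1: (1/8)·4 + (3/8)·(-1) + (1/2)·(-6) = -23/8.
Expected payoff of Gate-2: (1/8)·3 + (3/8)·7 + (1/2)·7 = 13/2.
The largest is 13/2, so the inspector's best response is Gate-2.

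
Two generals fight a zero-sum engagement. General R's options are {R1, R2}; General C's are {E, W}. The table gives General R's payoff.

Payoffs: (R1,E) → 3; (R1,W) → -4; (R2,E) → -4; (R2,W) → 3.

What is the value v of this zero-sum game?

-1/2

Row minima: R1 → -4, R2 → -4; maximin = -4.
Column maxima: E → 3, W → 3; minimax = 3.
-4 ≠ 3, so there is no saddle point; optimal play is mixed.
Let General R play R1 with probability p. Expected payoff against E: 3p + (-4)(1−p) = 7p − 4; against W: (-4)p + 3(1−p) = −7p + 3.
Setting these equal: 7p − 4 = −7p + 3 ⇒ 14p = 7 ⇒ p = 1/2, and the value is (7)·(1/2) − 4 = -1/2.
For General C: with q = P(E), equating R1's and R2's payoffs gives 7q − 4 = −7q + 3 ⇒ q = 1/2.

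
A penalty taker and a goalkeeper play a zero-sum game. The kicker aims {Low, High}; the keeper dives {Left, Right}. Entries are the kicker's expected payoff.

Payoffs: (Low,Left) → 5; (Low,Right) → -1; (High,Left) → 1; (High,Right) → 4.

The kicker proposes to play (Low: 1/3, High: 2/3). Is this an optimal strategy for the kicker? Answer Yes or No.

Against Left this mix gives (1/3)·5 + (2/3)·1 = 7/3.
Against Right this mix gives (1/3)·(-1) + (2/3)·4 = 7/3.
All of the keeper's active replies (Left, Right) yield 7/3, and no column does worse for the kicker. The mix makes the keeper indifferent and guarantees 7/3, so it is optimal.

Yes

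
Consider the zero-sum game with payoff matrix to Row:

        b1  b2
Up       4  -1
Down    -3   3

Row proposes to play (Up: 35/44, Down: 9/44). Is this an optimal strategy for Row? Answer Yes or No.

No

Against b1 this mix gives (35/44)·4 + (9/44)·(-3) = 113/44.
Against b2 this mix gives (35/44)·(-1) + (9/44)·3 = -2/11.
Column will play b2, holding Row to -2/11. Shifting weight toward the row that does better against b2 would raise this floor (the equalizing mix achieves 9/11 against both b2 and b1), so the proposed strategy is not optimal.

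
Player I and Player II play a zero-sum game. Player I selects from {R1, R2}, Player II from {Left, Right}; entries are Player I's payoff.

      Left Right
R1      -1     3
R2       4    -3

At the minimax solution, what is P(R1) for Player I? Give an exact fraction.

7/11

Row minima: R1 → -1, R2 → -3; maximin = -1.
Column maxima: Left → 4, Right → 3; minimax = 3.
-1 ≠ 3, so there is no saddle point; optimal play is mixed.
Let Player I play R1 with probability p. Expected payoff against Left: (-1)p + 4(1−p) = −5p + 4; against Right: 3p + (-3)(1−p) = 6p − 3.
Setting these equal: −5p + 4 = 6p − 3 ⇒ −11p = -7 ⇒ p = 7/11, and the value is (-5)·(7/11) + 4 = 9/11.
For Player II: with q = P(Left), equating R1's and R2's payoffs gives −4q + 3 = 7q − 3 ⇒ q = 6/11.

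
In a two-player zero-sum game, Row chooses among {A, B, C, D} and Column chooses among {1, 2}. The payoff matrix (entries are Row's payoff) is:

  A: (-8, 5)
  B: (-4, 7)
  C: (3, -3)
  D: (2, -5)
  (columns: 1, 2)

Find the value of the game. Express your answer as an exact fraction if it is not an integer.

9/17

Row minima: A → -8, B → -4, C → -3, D → -5; maximin = -3.
Column maxima: 1 → 3, 2 → 7; minimax = 3.
-3 ≠ 3, so there is no saddle point; optimal play is mixed.
A is strictly dominated by B, so Row never plays it.
D is strictly dominated by C, so Row never plays it.
On the remaining 2×2 (B, C vs 1, 2):
Let Row play B with probability p. Expected payoff against 1: (-4)p + 3(1−p) = −7p + 3; against 2: 7p + (-3)(1−p) = 10p − 3.
Setting these equal: −7p + 3 = 10p − 3 ⇒ −17p = -6 ⇒ p = 6/17, and the value is (-7)·(6/17) + 3 = 9/17.
For Column: with q = P(1), equating B's and C's payoffs gives −11q + 7 = 6q − 3 ⇒ q = 10/17.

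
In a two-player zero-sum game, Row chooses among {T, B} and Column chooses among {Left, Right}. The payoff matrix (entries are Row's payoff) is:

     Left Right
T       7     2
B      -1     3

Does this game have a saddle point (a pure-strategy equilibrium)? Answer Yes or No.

No

Row minima: T → 2, B → -1; maximin = 2.
Column maxima: Left → 7, Right → 3; minimax = 3.
2 ≠ 3, so no pure-strategy equilibrium exists.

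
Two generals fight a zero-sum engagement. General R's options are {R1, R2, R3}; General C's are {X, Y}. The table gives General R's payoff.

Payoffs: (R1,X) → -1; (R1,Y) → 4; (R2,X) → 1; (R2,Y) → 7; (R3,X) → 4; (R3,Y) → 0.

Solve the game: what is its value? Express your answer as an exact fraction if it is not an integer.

Row minima: R1 → -1, R2 → 1, R3 → 0; maximin = 1.
Column maxima: X → 4, Y → 7; minimax = 4.
1 ≠ 4, so there is no saddle point; optimal play is mixed.
R1 is strictly dominated by R2, so General R never plays it.
On the remaining 2×2 (R2, R3 vs X, Y):
Let General R play R2 with probability p. Expected payoff against X: 1p + 4(1−p) = −3p + 4; against Y: 7p + 0(1−p) = 7p.
Setting these equal: −3p + 4 = 7p ⇒ −10p = -4 ⇒ p = 2/5, and the value is (-3)·(2/5) + 4 = 14/5.
For General C: with q = P(X), equating R2's and R3's payoffs gives −6q + 7 = 4q ⇒ q = 7/10.

14/5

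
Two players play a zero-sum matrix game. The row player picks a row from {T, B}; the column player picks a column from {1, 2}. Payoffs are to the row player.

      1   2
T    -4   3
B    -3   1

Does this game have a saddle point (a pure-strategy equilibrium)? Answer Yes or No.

Yes

Row minima: T → -4, B → -3; maximin = -3.
Column maxima: 1 → -3, 2 → 3; minimax = -3.
maximin = minimax = -3, so a saddle point exists.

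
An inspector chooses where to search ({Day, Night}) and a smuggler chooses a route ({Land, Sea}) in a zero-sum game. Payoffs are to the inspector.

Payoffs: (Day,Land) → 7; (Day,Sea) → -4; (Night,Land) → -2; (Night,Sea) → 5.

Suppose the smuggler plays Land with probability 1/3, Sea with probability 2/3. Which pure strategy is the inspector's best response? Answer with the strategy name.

Expected payoff of Day: (1/3)·7 + (2/3)·(-4) = -1/3.
Expected payoff of Night: (1/3)·(-2) + (2/3)·5 = 8/3.
The largest is 8/3, so the inspector's best response is Night.

Night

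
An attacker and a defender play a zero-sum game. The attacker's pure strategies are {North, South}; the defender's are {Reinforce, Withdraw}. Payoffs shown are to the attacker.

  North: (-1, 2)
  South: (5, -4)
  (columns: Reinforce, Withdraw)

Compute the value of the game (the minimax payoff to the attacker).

1/2

Row minima: North → -1, South → -4; maximin = -1.
Column maxima: Reinforce → 5, Withdraw → 2; minimax = 2.
-1 ≠ 2, so there is no saddle point; optimal play is mixed.
Let the attacker play North with probability p. Expected payoff against Reinforce: (-1)p + 5(1−p) = −6p + 5; against Withdraw: 2p + (-4)(1−p) = 6p − 4.
Setting these equal: −6p + 5 = 6p − 4 ⇒ −12p = -9 ⇒ p = 3/4, and the value is (-6)·(3/4) + 5 = 1/2.
For the defender: with q = P(Reinforce), equating North's and South's payoffs gives −3q + 2 = 9q − 4 ⇒ q = 1/2.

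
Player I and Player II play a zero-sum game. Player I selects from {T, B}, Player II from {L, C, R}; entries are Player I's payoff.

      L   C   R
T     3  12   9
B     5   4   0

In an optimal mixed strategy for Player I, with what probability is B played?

6/11

Row minima: T → 3, B → 0; maximin = 3.
Column maxima: L → 5, C → 12, R → 9; minimax = 5.
3 ≠ 5, so there is no saddle point; optimal play is mixed.
C is strictly dominated by R (it gives Player I strictly more in every row), so Player II never plays it.
On the remaining 2×2 (T, B vs L, R):
Let Player I play T with probability p. Expected payoff against L: 3p + 5(1−p) = −2p + 5; against R: 9p + 0(1−p) = 9p.
Setting these equal: −2p + 5 = 9p ⇒ −11p = -5 ⇒ p = 5/11, and the value is (-2)·(5/11) + 5 = 45/11.
For Player II: with q = P(L), equating T's and B's payoffs gives −6q + 9 = 5q ⇒ q = 9/11.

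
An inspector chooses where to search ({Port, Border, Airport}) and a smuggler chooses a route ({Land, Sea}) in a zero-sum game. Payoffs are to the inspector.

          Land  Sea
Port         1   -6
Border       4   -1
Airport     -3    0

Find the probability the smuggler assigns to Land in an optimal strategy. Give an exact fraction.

1/8

Row minima: Port → -6, Border → -1, Airport → -3; maximin = -1.
Column maxima: Land → 4, Sea → 0; minimax = 0.
-1 ≠ 0, so there is no saddle point; optimal play is mixed.
Port is strictly dominated by Border, so the inspector never plays it.
On the remaining 2×2 (Border, Airport vs Land, Sea):
Let the inspector play Border with probability p. Expected payoff against Land: 4p + (-3)(1−p) = 7p − 3; against Sea: (-1)p + 0(1−p) = −p.
Setting these equal: 7p − 3 = −p ⇒ 8p = 3 ⇒ p = 3/8, and the value is (7)·(3/8) − 3 = -3/8.
For the smuggler: with q = P(Land), equating Border's and Airport's payoffs gives 5q − 1 = −3q ⇒ q = 1/8.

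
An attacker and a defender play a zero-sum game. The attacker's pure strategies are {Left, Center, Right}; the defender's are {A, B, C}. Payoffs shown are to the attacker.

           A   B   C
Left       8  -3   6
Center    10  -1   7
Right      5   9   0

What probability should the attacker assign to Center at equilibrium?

9/17

Row minima: Left → -3, Center → -1, Right → 0; maximin = 0.
Column maxima: A → 10, B → 9, C → 7; minimax = 7.
0 ≠ 7, so there is no saddle point; optimal play is mixed.
Left is strictly dominated by Center, so the attacker never plays it.
A is strictly dominated by C (it gives the attacker strictly more in every row), so the defender never plays it.
On the remaining 2×2 (Center, Right vs B, C):
Let the attacker play Center with probability p. Expected payoff against B: (-1)p + 9(1−p) = −10p + 9; against C: 7p + 0(1−p) = 7p.
Setting these equal: −10p + 9 = 7p ⇒ −17p = -9 ⇒ p = 9/17, and the value is (-10)·(9/17) + 9 = 63/17.
For the defender: with q = P(B), equating Center's and Right's payoffs gives −8q + 7 = 9q ⇒ q = 7/17.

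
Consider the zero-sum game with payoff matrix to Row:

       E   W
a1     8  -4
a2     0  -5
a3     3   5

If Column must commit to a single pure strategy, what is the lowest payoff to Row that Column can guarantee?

5

Column maxima: E → 8, W → 5.
The smallest of these is 5.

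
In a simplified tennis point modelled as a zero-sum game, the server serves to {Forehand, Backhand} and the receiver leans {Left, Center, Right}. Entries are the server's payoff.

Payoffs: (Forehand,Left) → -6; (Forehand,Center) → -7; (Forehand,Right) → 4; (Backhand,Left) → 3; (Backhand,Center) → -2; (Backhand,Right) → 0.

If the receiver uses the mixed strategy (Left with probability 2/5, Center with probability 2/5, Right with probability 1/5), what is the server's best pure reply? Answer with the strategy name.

Backhand

Expected payoff of Forehand: (2/5)·(-6) + (2/5)·(-7) + (1/5)·4 = -22/5.
Expected payoff of Backhand: (2/5)·3 + (2/5)·(-2) + (1/5)·0 = 2/5.
The largest is 2/5, so the server's best response is Backhand.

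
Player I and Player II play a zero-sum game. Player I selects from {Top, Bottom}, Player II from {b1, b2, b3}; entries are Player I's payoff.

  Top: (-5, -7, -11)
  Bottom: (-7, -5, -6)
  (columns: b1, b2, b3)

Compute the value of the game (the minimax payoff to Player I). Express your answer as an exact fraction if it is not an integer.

-47/7

Row minima: Top → -11, Bottom → -7; maximin = -7.
Column maxima: b1 → -5, b2 → -5, b3 → -6; minimax = -6.
-7 ≠ -6, so there is no saddle point; optimal play is mixed.
b2 is strictly dominated by b3 (it gives Player I strictly more in every row), so Player II never plays it.
On the remaining 2×2 (Top, Bottom vs b1, b3):
Let Player I play Top with probability p. Expected payoff against b1: (-5)p + (-7)(1−p) = 2p − 7; against b3: (-11)p + (-6)(1−p) = −5p − 6.
Setting these equal: 2p − 7 = −5p − 6 ⇒ 7p = 1 ⇒ p = 1/7, and the value is (2)·(1/7) − 7 = -47/7.
For Player II: with q = P(b1), equating Top's and Bottom's payoffs gives 6q − 11 = −q − 6 ⇒ q = 5/7.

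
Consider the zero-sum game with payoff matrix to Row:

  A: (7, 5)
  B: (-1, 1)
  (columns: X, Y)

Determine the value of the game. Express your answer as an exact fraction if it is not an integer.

Row minima: A → 5, B → -1; maximin = 5.
Column maxima: X → 7, Y → 5; minimax = 5.
Since maximin = minimax = 5, there is a saddle point and the value is 5.

5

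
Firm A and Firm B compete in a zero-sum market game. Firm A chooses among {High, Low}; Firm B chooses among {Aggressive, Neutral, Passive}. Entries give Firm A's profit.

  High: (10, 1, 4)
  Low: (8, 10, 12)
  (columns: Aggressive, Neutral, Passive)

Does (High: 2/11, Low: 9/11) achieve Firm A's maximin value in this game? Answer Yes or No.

Yes

Against Aggressive this mix gives (2/11)·10 + (9/11)·8 = 92/11.
Against Neutral this mix gives (2/11)·1 + (9/11)·10 = 92/11.
Against Passive this mix gives (2/11)·4 + (9/11)·12 = 116/11.
All of Firm B's active replies (Aggressive, Neutral) yield 92/11, and no column does worse for Firm A. The mix makes Firm B indifferent and guarantees 92/11, so it is optimal.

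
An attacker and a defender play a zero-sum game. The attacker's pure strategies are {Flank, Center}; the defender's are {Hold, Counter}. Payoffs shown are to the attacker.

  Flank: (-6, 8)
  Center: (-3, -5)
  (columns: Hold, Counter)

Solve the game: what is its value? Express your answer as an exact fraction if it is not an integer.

-27/8

Row minima: Flank → -6, Center → -5; maximin = -5.
Column maxima: Hold → -3, Counter → 8; minimax = -3.
-5 ≠ -3, so there is no saddle point; optimal play is mixed.
Let the attacker play Flank with probability p. Expected payoff against Hold: (-6)p + (-3)(1−p) = −3p − 3; against Counter: 8p + (-5)(1−p) = 13p − 5.
Setting these equal: −3p − 3 = 13p − 5 ⇒ −16p = -2 ⇒ p = 1/8, and the value is (-3)·(1/8) − 3 = -27/8.
For the defender: with q = P(Hold), equating Flank's and Center's payoffs gives −14q + 8 = 2q − 5 ⇒ q = 13/16.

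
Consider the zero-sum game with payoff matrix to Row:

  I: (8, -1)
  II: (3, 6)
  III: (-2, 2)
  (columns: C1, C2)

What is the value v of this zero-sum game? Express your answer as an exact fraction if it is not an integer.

17/4

Row minima: I → -1, II → 3, III → -2; maximin = 3.
Column maxima: C1 → 8, C2 → 6; minimax = 6.
3 ≠ 6, so there is no saddle point; optimal play is mixed.
III is strictly dominated by II, so Row never plays it.
On the remaining 2×2 (I, II vs C1, C2):
Let Row play I with probability p. Expected payoff against C1: 8p + 3(1−p) = 5p + 3; against C2: (-1)p + 6(1−p) = −7p + 6.
Setting these equal: 5p + 3 = −7p + 6 ⇒ 12p = 3 ⇒ p = 1/4, and the value is (5)·(1/4) + 3 = 17/4.
For Column: with q = P(C1), equating I's and II's payoffs gives 9q − 1 = −3q + 6 ⇒ q = 7/12.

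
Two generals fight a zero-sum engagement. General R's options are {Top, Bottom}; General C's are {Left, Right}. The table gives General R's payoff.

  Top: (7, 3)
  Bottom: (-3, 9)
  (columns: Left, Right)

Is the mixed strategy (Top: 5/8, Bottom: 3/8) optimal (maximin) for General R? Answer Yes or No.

No

Against Left this mix gives (5/8)·7 + (3/8)·(-3) = 13/4.
Against Right this mix gives (5/8)·3 + (3/8)·9 = 21/4.
General C will play Left, holding General R to 13/4. Shifting weight toward the row that does better against Left would raise this floor (the equalizing mix achieves 9/2 against both Left and Right), so the proposed strategy is not optimal.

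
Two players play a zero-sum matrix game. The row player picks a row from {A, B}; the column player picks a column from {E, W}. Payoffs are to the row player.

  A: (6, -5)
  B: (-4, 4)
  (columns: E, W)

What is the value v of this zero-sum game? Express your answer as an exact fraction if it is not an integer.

4/19

Row minima: A → -5, B → -4; maximin = -4.
Column maxima: E → 6, W → 4; minimax = 4.
-4 ≠ 4, so there is no saddle point; optimal play is mixed.
Let the row player play A with probability p. Expected payoff against E: 6p + (-4)(1−p) = 10p − 4; against W: (-5)p + 4(1−p) = −9p + 4.
Setting these equal: 10p − 4 = −9p + 4 ⇒ 19p = 8 ⇒ p = 8/19, and the value is (10)·(8/19) − 4 = 4/19.
For the column player: with q = P(E), equating A's and B's payoffs gives 11q − 5 = −8q + 4 ⇒ q = 9/19.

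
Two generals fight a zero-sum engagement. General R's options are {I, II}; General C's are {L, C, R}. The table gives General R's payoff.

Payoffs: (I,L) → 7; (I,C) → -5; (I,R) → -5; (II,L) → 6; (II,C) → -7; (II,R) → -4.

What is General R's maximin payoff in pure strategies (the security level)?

Row minima: I → -5, II → -7.
The best of these is -5.

-5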